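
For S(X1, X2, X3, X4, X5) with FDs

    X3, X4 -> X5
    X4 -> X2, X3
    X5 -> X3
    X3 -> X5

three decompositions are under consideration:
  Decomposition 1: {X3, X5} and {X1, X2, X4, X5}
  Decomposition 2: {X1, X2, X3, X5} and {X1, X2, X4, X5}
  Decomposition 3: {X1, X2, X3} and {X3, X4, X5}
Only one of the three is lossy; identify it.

Decomposition 3

Decomposition 1: common = {X5}, closure = {X3, X5} → lossless.
Decomposition 2: common = {X1, X2, X5}, closure = {X1, X2, X3, X5} → lossless.
Decomposition 3: common = {X3}, closure = {X3, X5} → lossy.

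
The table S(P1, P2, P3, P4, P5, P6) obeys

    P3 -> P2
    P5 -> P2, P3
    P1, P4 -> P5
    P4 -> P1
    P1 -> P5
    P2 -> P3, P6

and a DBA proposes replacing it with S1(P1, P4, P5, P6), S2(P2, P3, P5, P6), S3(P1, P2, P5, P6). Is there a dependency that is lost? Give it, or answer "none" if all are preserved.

none

P3 → P2 lies within S2.
P5 → P2, P3 lies within S2.
P1, P4 → P5 lies within S1.
P4 → P1 lies within S1.
P1 → P5 lies within S1.
P2 → P3, P6 lies within S2.
Every dependency is enforceable on the fragments, so the decomposition is dependency-preserving.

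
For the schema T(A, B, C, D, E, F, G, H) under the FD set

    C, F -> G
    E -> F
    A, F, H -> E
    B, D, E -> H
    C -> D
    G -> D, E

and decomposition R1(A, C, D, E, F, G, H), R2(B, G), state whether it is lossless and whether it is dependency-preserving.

Lossless test: (G)⁺ = {D, E, F, G}, which is a superkey of neither fragment — lossy.
Dependency preservation: the restricted closure of {B, D, E} across the fragments never reaches {H}, so B, D, E → H cannot be enforced without a join — not preserved.

lossy and not dependency-preserving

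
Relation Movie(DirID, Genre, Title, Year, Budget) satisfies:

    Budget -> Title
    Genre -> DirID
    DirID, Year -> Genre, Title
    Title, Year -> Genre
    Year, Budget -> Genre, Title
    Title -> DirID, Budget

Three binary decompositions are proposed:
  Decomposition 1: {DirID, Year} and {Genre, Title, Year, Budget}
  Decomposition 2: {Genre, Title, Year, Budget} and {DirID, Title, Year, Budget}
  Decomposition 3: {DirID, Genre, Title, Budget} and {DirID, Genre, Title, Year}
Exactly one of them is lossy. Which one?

Decomposition 1: common = {Year}, closure = {Year} → lossy.
Decomposition 2: common = {Title, Year, Budget}, closure = {DirID, Genre, Title, Year, Budget} → lossless.
Decomposition 3: common = {DirID, Genre, Title}, closure = {DirID, Genre, Title, Budget} → lossless.

Decomposition 1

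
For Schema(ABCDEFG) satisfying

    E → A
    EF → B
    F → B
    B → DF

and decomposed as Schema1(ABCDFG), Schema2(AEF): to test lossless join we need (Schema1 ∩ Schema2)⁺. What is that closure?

Schema1 ∩ Schema2 = {AF}.
F → B applies, adding B
B → DF applies, adding D
Closure: {ABDF}.

ABDF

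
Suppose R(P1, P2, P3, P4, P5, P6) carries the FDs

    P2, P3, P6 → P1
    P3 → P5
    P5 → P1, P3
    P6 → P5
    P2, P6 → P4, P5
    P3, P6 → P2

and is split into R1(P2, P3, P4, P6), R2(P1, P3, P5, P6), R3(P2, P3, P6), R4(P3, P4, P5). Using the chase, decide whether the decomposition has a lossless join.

Chase test. Columns are P1, P2, P3, P4, P5, P6; row i has aⱼ where attribute j ∈ Ri, else bᵢⱼ.
Initial tableau (one row per fragment):
  row 1: b11 a2 a3 a4 b15 a6
  row 2: a1 b22 a3 b24 a5 a6
  row 3: b31 a2 a3 b34 b35 a6
  row 4: b41 b42 a3 a4 a5 b46
Rows 1 and 3 agree on P2, P3, P6; apply P2, P3, P6→P1 and equate their P1 entries.
Rows 1 and 2 agree on P3; apply P3→P5 and equate their P5 entries.
Rows 1 and 3 agree on P3; apply P3→P5 and equate their P5 entries.
Rows 1 and 2 agree on P5; apply P5→P1, P3 and equate their P1, P3 entries.
Rows 1 and 4 agree on P5; apply P5→P1, P3 and equate their P1, P3 entries.
Rows 1 and 3 agree on P2, P6; apply P2, P6→P4, P5 and equate their P4, P5 entries.
Rows 1 and 2 agree on P3, P6; apply P3, P6→P2 and equate their P2 entries.
Rows 1 and 2 agree on P2, P6; apply P2, P6→P4, P5 and equate their P4, P5 entries.
Row 1 is now all distinguished symbols — the join is lossless.

Yes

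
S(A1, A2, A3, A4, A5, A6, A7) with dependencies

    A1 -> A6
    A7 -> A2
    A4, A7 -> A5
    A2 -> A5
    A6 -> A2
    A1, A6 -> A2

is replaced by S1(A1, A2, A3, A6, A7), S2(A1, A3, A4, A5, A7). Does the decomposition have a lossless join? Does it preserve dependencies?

lossless but not dependency-preserving

Lossless test: (A1, A3, A7)⁺ = {A1, A2, A3, A5, A6, A7}, which contains all of one fragment — lossless.
Dependency preservation: the restricted closure of {A2} across the fragments never reaches {A5}, so A2 → A5 cannot be enforced without a join — not preserved.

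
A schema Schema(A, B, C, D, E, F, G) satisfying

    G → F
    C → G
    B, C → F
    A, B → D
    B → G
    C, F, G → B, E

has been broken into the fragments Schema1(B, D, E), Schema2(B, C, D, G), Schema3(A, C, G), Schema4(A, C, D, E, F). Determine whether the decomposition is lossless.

Chase test. Columns are A, B, C, D, E, F, G; row i has aⱼ where attribute j ∈ Schemai, else bᵢⱼ.
Initial tableau (one row per fragment):
  row 1: b11 a2 b13 a4 a5 b16 b17
  row 2: b21 a2 a3 a4 b25 b26 a7
  row 3: a1 b32 a3 b34 b35 b36 a7
  row 4: a1 b42 a3 a4 a5 a6 b47
Rows 2 and 3 agree on G; apply G→F and equate their F entries.
Rows 2 and 4 agree on C; apply C→G and equate their G entries.
Rows 1 and 2 agree on B; apply B→G and equate their G entries.
Rows 2 and 3 agree on C, F, G; apply C, F, G→B, E and equate their B, E entries.
Rows 1 and 2 agree on G; apply G→F and equate their F entries.
Rows 1 and 4 agree on G; apply G→F and equate their F entries.
Rows 2 and 4 agree on C, F, G; apply C, F, G→B, E and equate their B, E entries.
Rows 3 and 4 agree on A, B; apply A, B→D and equate their D entries.
Row 3 is now all distinguished symbols — the join is lossless.

Yes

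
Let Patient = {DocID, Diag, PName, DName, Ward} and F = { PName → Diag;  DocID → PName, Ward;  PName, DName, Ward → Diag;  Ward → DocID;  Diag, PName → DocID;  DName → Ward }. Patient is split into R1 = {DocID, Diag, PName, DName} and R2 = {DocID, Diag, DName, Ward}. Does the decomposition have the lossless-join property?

Common attributes: R1 ∩ R2 = {DocID, Diag, DName}.
Closure of {DocID, Diag, DName}: DocID → PName, Ward applies, adding PName, Ward. So (DocID, Diag, DName)⁺ = {DocID, Diag, PName, DName, Ward}.
This closure contains every attribute of R1, so R1 ∩ R2 → R1. The join is lossless.

Yes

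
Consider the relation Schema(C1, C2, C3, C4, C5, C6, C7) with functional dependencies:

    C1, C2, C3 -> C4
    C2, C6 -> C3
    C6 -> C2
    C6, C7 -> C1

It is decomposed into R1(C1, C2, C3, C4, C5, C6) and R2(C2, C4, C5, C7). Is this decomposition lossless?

No

Common attributes: R1 ∩ R2 = {C2, C4, C5}.
No dependency enlarges {C2, C4, C5}, so (C2, C4, C5)⁺ = {C2, C4, C5}.
The closure contains neither all of R1 = {C1, C2, C3, C4, C5, C6} nor all of R2 = {C2, C4, C5, C7}, so the common attributes are not a superkey of either fragment. The join is lossy.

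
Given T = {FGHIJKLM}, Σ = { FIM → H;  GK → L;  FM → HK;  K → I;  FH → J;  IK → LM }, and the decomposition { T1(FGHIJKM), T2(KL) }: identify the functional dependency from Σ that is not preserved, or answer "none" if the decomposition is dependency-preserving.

none

FIM → H lies within T1.
GK → L: restricted closure across fragments reaches L.
FM → HK lies within T1.
K → I lies within T1.
FH → J lies within T1.
IK → LM: restricted closure across fragments reaches LM.
Every dependency is enforceable on the fragments, so the decomposition is dependency-preserving.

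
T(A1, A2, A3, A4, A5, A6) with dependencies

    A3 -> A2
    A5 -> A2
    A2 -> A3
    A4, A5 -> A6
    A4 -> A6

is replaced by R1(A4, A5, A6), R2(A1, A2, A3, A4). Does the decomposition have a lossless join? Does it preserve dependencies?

lossy and not dependency-preserving

Lossless test: (A4)⁺ = {A4, A6}, which is a superkey of neither fragment — lossy.
Dependency preservation: the restricted closure of {A5} across the fragments never reaches {A2}, so A5 → A2 cannot be enforced without a join — not preserved.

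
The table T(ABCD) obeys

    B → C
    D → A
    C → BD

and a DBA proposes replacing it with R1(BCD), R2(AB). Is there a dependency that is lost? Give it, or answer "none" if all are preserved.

Check D → A: no single fragment contains all of {AD}, and the restricted closure of {D} across the fragments never reaches {A}.
B → C is preserved.
C → BD is preserved.

D → A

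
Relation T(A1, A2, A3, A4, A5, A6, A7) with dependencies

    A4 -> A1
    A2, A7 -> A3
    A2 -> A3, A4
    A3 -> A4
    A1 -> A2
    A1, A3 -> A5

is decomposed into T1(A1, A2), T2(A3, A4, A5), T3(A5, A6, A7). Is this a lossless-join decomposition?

No

Chase test. Columns are A1, A2, A3, A4, A5, A6, A7; row i has aⱼ where attribute j ∈ Ti, else bᵢⱼ.
Initial tableau (one row per fragment):
  row 1: a1 a2 b13 b14 b15 b16 b17
  row 2: b21 b22 a3 a4 a5 b26 b27
  row 3: b31 b32 b33 b34 a5 a6 a7
No row becomes fully distinguished — the join is lossy.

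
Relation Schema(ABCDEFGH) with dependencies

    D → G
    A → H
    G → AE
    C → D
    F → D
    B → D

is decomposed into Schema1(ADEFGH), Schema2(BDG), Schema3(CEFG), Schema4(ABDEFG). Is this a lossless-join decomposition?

Chase test. Columns are ABCDEFGH; row i has aⱼ where attribute j ∈ Schemai, else bᵢⱼ.
Initial tableau (one row per fragment):
  row 1: a1 b12 b13 a4 a5 a6 a7 a8
  row 2: b21 a2 b23 a4 b25 b26 a7 b28
  row 3: b31 b32 a3 b34 a5 a6 a7 b38
  row 4: a1 a2 b43 a4 a5 a6 a7 b48
Rows 1 and 4 agree on A; apply A→H and equate their H entries.
Rows 1 and 2 agree on G; apply G→AE and equate their AE entries.
Rows 1 and 3 agree on G; apply G→AE and equate their AE entries.
Rows 1 and 3 agree on F; apply F→D and equate their D entries.
Rows 1 and 2 agree on A; apply A→H and equate their H entries.
Rows 1 and 3 agree on A; apply A→H and equate their H entries.
No row becomes fully distinguished — the join is lossy.

No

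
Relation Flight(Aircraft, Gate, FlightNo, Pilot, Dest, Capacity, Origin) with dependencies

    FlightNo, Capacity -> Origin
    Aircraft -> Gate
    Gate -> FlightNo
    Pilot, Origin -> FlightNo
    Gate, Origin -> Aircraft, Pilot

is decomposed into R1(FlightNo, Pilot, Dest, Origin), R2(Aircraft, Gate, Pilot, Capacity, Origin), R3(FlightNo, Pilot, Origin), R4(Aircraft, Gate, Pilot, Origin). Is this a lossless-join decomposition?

Chase test. Columns are Aircraft, Gate, FlightNo, Pilot, Dest, Capacity, Origin; row i has aⱼ where attribute j ∈ Ri, else bᵢⱼ.
Initial tableau (one row per fragment):
  row 1: b11 b12 a3 a4 a5 b16 a7
  row 2: a1 a2 b23 a4 b25 a6 a7
  row 3: b31 b32 a3 a4 b35 b36 a7
  row 4: a1 a2 b43 a4 b45 b46 a7
Rows 2 and 4 agree on Gate; apply Gate→FlightNo and equate their FlightNo entries.
Rows 1 and 2 agree on Pilot, Origin; apply Pilot, Origin→FlightNo and equate their FlightNo entries.
No row becomes fully distinguished — the join is lossy.

No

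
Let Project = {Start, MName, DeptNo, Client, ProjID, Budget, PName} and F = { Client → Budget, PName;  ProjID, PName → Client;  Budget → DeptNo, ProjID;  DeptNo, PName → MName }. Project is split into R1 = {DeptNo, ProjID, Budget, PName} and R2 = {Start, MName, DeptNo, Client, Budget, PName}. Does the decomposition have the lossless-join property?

Common attributes: R1 ∩ R2 = {DeptNo, Budget, PName}.
Closure of {DeptNo, Budget, PName}: Budget → DeptNo, ProjID applies, adding ProjID; DeptNo, PName → MName applies, adding MName; ProjID, PName → Client applies, adding Client. So (DeptNo, Budget, PName)⁺ = {MName, DeptNo, Client, ProjID, Budget, PName}.
This closure contains every attribute of R1, so R1 ∩ R2 → R1. The join is lossless.

Yes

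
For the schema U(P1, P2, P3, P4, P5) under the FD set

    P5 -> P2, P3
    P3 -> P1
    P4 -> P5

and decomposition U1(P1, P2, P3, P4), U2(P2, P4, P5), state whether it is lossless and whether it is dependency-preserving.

lossless but not dependency-preserving

Lossless test: (P2, P4)⁺ = {P1, P2, P3, P4, P5}, which contains all of one fragment — lossless.
Dependency preservation: the restricted closure of {P5} across the fragments never reaches {P2, P3}, so P5 → P2, P3 cannot be enforced without a join — not preserved.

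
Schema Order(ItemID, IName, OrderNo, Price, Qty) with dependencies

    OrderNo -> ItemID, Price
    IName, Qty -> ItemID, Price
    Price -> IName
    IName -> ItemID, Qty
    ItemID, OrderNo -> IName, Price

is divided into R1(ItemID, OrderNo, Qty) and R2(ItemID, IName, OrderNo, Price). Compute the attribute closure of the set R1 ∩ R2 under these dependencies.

ItemID, IName, OrderNo, Price, Qty

R1 ∩ R2 = {ItemID, OrderNo}.
OrderNo → ItemID, Price applies, adding Price
Price → IName applies, adding IName
IName → ItemID, Qty applies, adding Qty
Closure: {ItemID, IName, OrderNo, Price, Qty}.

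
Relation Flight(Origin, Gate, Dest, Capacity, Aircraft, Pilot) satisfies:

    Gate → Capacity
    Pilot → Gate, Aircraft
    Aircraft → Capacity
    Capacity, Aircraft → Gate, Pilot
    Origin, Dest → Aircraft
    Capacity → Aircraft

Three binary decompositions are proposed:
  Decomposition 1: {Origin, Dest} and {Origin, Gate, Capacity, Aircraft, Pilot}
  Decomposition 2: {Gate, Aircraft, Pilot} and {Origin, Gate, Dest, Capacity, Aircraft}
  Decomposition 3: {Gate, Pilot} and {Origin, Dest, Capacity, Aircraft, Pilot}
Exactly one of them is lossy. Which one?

Decomposition 1

Decomposition 1: common = {Origin}, closure = {Origin} → lossy.
Decomposition 2: common = {Gate, Aircraft}, closure = {Gate, Capacity, Aircraft, Pilot} → lossless.
Decomposition 3: common = {Pilot}, closure = {Gate, Capacity, Aircraft, Pilot} → lossless.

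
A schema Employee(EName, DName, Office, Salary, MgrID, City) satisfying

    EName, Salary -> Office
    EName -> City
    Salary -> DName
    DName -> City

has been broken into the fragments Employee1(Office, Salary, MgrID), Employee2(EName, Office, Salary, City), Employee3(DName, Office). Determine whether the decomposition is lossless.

Chase test. Columns are EName, DName, Office, Salary, MgrID, City; row i has aⱼ where attribute j ∈ Employeei, else bᵢⱼ.
Initial tableau (one row per fragment):
  row 1: b11 b12 a3 a4 a5 b16
  row 2: a1 b22 a3 a4 b25 a6
  row 3: b31 a2 a3 b34 b35 b36
Rows 1 and 2 agree on Salary; apply Salary→DName and equate their DName entries.
Rows 1 and 2 agree on DName; apply DName→City and equate their City entries.
No row becomes fully distinguished — the join is lossy.

No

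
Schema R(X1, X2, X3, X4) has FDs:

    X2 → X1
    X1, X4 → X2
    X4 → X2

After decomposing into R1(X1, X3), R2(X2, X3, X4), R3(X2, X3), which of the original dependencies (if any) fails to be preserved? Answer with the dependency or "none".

Check X2 → X1: no single fragment contains all of {X1, X2}, and the restricted closure of {X2} across the fragments never reaches {X1}.
X1, X4 → X2 is preserved.
X4 → X2 is preserved.

X2 → X1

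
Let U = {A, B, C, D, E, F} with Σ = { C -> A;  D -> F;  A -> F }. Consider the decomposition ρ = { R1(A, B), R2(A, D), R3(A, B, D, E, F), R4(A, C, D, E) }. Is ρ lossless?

No

Chase test. Columns are A, B, C, D, E, F; row i has aⱼ where attribute j ∈ Ri, else bᵢⱼ.
Initial tableau (one row per fragment):
  row 1: a1 a2 b13 b14 b15 b16
  row 2: a1 b22 b23 a4 b25 b26
  row 3: a1 a2 b33 a4 a5 a6
  row 4: a1 b42 a3 a4 a5 b46
Rows 2 and 3 agree on D; apply D→F and equate their F entries.
Rows 2 and 4 agree on D; apply D→F and equate their F entries.
Rows 1 and 2 agree on A; apply A→F and equate their F entries.
No row becomes fully distinguished — the join is lossy.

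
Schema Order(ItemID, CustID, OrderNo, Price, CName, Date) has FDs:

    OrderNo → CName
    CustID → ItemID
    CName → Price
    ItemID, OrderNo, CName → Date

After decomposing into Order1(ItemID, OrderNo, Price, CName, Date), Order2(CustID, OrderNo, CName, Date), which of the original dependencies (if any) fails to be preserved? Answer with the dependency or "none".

Check CustID → ItemID: no single fragment contains all of {ItemID, CustID}, and the restricted closure of {CustID} across the fragments never reaches {ItemID}.
OrderNo → CName is preserved.
CName → Price is preserved.
ItemID, OrderNo, CName → Date is preserved.

CustID → ItemID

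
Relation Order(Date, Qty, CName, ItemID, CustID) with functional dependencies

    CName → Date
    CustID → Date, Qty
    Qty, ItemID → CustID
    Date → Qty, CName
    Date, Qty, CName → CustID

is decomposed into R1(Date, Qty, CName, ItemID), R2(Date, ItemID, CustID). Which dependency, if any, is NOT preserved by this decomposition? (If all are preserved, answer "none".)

CName → Date lies within R1.
CustID → Date, Qty: restricted closure across fragments reaches Date, Qty.
Qty, ItemID → CustID: restricted closure across fragments reaches CustID.
Date → Qty, CName lies within R1.
Date, Qty, CName → CustID: restricted closure across fragments reaches CustID.
Every dependency is enforceable on the fragments, so the decomposition is dependency-preserving.

none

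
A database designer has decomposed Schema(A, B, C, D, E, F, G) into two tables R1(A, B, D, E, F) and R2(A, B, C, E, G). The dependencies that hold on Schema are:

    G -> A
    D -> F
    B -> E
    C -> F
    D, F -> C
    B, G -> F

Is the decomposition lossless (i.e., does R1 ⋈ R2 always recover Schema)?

No

Common attributes: R1 ∩ R2 = {A, B, E}.
No dependency enlarges {A, B, E}, so (A, B, E)⁺ = {A, B, E}.
The closure contains neither all of R1 = {A, B, D, E, F} nor all of R2 = {A, B, C, E, G}, so the common attributes are not a superkey of either fragment. The join is lossy.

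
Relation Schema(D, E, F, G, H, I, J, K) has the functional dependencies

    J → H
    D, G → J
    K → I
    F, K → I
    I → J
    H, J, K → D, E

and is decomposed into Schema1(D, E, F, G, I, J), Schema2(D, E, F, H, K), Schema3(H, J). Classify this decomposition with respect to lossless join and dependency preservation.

lossy and not dependency-preserving

Lossless test (chase): Rows 1 and 3 agree on J; apply J→H and equate their H entries. No row becomes fully distinguished — the join is lossy.
Dependency preservation: the restricted closure of {K} across the fragments never reaches {I}, so K → I cannot be enforced without a join — not preserved.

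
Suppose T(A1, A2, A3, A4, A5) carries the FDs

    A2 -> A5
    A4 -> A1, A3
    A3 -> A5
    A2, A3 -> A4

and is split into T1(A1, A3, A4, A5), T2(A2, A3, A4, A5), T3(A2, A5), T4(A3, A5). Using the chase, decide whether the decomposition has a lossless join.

Chase test. Columns are A1, A2, A3, A4, A5; row i has aⱼ where attribute j ∈ Ti, else bᵢⱼ.
Initial tableau (one row per fragment):
  row 1: a1 b12 a3 a4 a5
  row 2: b21 a2 a3 a4 a5
  row 3: b31 a2 b33 b34 a5
  row 4: b41 b42 a3 b44 a5
Rows 1 and 2 agree on A4; apply A4→A1, A3 and equate their A1, A3 entries.
Row 2 is now all distinguished symbols — the join is lossless.

Yes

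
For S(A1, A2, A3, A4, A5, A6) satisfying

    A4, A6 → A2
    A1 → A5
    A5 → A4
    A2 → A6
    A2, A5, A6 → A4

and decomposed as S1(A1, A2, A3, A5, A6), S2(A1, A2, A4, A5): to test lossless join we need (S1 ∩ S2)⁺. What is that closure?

A1, A2, A4, A5, A6

S1 ∩ S2 = {A1, A2, A5}.
A5 → A4 applies, adding A4
A2 → A6 applies, adding A6
Closure: {A1, A2, A4, A5, A6}.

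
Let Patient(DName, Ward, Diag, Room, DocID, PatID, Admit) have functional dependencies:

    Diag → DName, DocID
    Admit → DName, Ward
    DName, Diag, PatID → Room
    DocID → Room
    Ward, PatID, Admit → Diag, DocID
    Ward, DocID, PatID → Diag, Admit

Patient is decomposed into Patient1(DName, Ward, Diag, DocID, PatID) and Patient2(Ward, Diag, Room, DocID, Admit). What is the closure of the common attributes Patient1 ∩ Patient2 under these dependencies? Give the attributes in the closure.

DName, Ward, Diag, Room, DocID

Patient1 ∩ Patient2 = {Ward, Diag, DocID}.
Diag → DName, DocID applies, adding DName
DocID → Room applies, adding Room
Closure: {DName, Ward, Diag, Room, DocID}.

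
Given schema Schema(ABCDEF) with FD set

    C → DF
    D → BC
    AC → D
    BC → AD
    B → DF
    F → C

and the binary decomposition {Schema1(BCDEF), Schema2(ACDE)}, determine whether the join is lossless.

Yes

Common attributes: Schema1 ∩ Schema2 = {CDE}.
Closure of {CDE}: C → DF applies, adding F; D → BC applies, adding B; BC → AD applies, adding A. So (CDE)⁺ = {ABCDEF}.
This closure contains every attribute of Schema1, so Schema1 ∩ Schema2 → Schema1. The join is lossless.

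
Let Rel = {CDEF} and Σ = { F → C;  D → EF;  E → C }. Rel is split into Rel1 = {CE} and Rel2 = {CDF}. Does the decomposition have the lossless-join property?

No

Common attributes: Rel1 ∩ Rel2 = {C}.
No dependency enlarges {C}, so (C)⁺ = {C}.
The closure contains neither all of Rel1 = {CE} nor all of Rel2 = {CDF}, so the common attributes are not a superkey of either fragment. The join is lossy.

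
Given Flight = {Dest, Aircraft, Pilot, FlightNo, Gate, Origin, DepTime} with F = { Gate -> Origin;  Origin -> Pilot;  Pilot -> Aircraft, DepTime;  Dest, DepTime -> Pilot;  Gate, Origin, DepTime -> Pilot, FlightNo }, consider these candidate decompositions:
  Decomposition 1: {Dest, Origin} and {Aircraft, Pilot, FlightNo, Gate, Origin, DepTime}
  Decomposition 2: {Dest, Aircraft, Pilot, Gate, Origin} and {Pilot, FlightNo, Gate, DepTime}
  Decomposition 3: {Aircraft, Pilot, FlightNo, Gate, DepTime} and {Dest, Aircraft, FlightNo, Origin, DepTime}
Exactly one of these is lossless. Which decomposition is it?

Decomposition 1: common = {Origin}, closure = {Aircraft, Pilot, Origin, DepTime} → lossy.
Decomposition 2: common = {Pilot, Gate}, closure = {Aircraft, Pilot, FlightNo, Gate, Origin, DepTime} → lossless.
Decomposition 3: common = {Aircraft, FlightNo, DepTime}, closure = {Aircraft, FlightNo, DepTime} → lossy.

Decomposition 2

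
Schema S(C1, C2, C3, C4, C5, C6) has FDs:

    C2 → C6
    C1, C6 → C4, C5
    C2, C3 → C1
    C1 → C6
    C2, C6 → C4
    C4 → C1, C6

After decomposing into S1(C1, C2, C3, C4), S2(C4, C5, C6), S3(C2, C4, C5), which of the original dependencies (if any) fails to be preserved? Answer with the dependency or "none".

none

C2 → C6: restricted closure across fragments reaches C6.
C1, C6 → C4, C5: restricted closure across fragments reaches C4, C5.
C2, C3 → C1 lies within S1.
C1 → C6: restricted closure across fragments reaches C6.
C2, C6 → C4: restricted closure across fragments reaches C4.
C4 → C1, C6: restricted closure across fragments reaches C1, C6.
Every dependency is enforceable on the fragments, so the decomposition is dependency-preserving.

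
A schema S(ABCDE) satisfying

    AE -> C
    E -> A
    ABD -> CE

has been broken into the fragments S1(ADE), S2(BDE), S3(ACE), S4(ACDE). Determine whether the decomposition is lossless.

Yes

Chase test. Columns are ABCDE; row i has aⱼ where attribute j ∈ Si, else bᵢⱼ.
Initial tableau (one row per fragment):
  row 1: a1 b12 b13 a4 a5
  row 2: b21 a2 b23 a4 a5
  row 3: a1 b32 a3 b34 a5
  row 4: a1 b42 a3 a4 a5
Rows 1 and 3 agree on AE; apply AE→C and equate their C entries.
Rows 1 and 2 agree on E; apply E→A and equate their A entries.
Rows 1 and 2 agree on AE; apply AE→C and equate their C entries.
Row 2 is now all distinguished symbols — the join is lossless.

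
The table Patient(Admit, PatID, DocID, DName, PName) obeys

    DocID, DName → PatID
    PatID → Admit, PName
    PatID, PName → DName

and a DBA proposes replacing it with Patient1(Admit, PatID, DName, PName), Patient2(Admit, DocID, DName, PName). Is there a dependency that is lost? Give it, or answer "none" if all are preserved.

Check DocID, DName → PatID: no single fragment contains all of {PatID, DocID, DName}, and the restricted closure of {DocID, DName} across the fragments never reaches {PatID}.
PatID → Admit, PName is preserved.
PatID, PName → DName is preserved.

DocID, DName → PatID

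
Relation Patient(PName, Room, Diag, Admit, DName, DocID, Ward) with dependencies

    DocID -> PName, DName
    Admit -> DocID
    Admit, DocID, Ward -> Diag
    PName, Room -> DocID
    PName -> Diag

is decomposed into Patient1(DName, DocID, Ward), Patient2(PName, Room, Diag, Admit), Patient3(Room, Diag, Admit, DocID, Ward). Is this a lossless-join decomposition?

Chase test. Columns are PName, Room, Diag, Admit, DName, DocID, Ward; row i has aⱼ where attribute j ∈ Patienti, else bᵢⱼ.
Initial tableau (one row per fragment):
  row 1: b11 b12 b13 b14 a5 a6 a7
  row 2: a1 a2 a3 a4 b25 b26 b27
  row 3: b31 a2 a3 a4 b35 a6 a7
Rows 1 and 3 agree on DocID; apply DocID→PName, DName and equate their PName, DName entries.
Rows 2 and 3 agree on Admit; apply Admit→DocID and equate their DocID entries.
Rows 1 and 3 agree on PName; apply PName→Diag and equate their Diag entries.
Rows 1 and 2 agree on DocID; apply DocID→PName, DName and equate their PName, DName entries.
Row 3 is now all distinguished symbols — the join is lossless.

Yes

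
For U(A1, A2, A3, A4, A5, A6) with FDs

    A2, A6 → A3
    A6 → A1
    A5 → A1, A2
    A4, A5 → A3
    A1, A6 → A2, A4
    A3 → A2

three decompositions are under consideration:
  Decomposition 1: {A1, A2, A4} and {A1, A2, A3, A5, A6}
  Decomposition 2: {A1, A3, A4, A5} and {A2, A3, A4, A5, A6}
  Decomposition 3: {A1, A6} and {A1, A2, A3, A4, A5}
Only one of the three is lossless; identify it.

Decomposition 1: common = {A1, A2}, closure = {A1, A2} → lossy.
Decomposition 2: common = {A3, A4, A5}, closure = {A1, A2, A3, A4, A5} → lossless.
Decomposition 3: common = {A1}, closure = {A1} → lossy.

Decomposition 2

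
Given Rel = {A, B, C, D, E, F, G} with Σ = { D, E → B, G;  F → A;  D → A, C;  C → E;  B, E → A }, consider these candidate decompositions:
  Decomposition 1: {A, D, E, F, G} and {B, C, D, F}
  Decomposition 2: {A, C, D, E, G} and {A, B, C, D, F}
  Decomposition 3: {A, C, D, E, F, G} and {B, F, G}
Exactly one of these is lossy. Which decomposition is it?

Decomposition 1: common = {D, F}, closure = {A, B, C, D, E, F, G} → lossless.
Decomposition 2: common = {A, C, D}, closure = {A, B, C, D, E, G} → lossless.
Decomposition 3: common = {F, G}, closure = {A, F, G} → lossy.

Decomposition 3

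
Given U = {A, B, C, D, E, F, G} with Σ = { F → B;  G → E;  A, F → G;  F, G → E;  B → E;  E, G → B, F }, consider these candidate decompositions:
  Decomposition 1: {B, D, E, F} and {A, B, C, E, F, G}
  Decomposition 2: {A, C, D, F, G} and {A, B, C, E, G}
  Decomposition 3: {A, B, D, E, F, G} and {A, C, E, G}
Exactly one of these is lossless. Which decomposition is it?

Decomposition 2

Decomposition 1: common = {B, E, F}, closure = {B, E, F} → lossy.
Decomposition 2: common = {A, C, G}, closure = {A, B, C, E, F, G} → lossless.
Decomposition 3: common = {A, E, G}, closure = {A, B, E, F, G} → lossy.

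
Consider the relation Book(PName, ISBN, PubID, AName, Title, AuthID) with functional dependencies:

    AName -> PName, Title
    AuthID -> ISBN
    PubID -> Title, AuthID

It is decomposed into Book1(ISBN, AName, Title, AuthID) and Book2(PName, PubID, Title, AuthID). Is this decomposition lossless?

Common attributes: Book1 ∩ Book2 = {Title, AuthID}.
Closure of {Title, AuthID}: AuthID → ISBN applies, adding ISBN. So (Title, AuthID)⁺ = {ISBN, Title, AuthID}.
The closure contains neither all of Book1 = {ISBN, AName, Title, AuthID} nor all of Book2 = {PName, PubID, Title, AuthID}, so the common attributes are not a superkey of either fragment. The join is lossy.

No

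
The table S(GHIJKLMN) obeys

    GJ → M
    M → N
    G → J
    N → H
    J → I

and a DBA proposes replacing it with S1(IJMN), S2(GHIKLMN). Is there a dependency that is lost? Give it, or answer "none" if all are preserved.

G → J

Check G → J: no single fragment contains all of {GJ}, and the restricted closure of {G} across the fragments never reaches {J}.
GJ → M is preserved.
M → N is preserved.
N → H is preserved.
J → I is preserved.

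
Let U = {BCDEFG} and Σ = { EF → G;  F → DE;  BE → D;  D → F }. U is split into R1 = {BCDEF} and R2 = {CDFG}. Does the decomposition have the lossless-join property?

Common attributes: R1 ∩ R2 = {CDF}.
Closure of {CDF}: F → DE applies, adding E; EF → G applies, adding G. So (CDF)⁺ = {CDEFG}.
This closure contains every attribute of R2, so R1 ∩ R2 → R2. The join is lossless.

Yes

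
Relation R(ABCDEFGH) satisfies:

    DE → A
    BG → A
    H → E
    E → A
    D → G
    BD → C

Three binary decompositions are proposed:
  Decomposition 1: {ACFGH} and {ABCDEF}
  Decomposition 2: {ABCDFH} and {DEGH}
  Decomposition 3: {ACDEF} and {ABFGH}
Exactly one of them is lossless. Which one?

Decomposition 2

Decomposition 1: common = {ACF}, closure = {ACF} → lossy.
Decomposition 2: common = {DH}, closure = {ADEGH} → lossless.
Decomposition 3: common = {AF}, closure = {AF} → lossy.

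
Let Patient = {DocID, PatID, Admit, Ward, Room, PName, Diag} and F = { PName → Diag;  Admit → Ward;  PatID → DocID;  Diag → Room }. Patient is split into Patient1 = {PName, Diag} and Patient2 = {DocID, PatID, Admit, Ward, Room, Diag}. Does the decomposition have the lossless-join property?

Common attributes: Patient1 ∩ Patient2 = {Diag}.
Closure of {Diag}: Diag → Room applies, adding Room. So (Diag)⁺ = {Room, Diag}.
The closure contains neither all of Patient1 = {PName, Diag} nor all of Patient2 = {DocID, PatID, Admit, Ward, Room, Diag}, so the common attributes are not a superkey of either fragment. The join is lossy.

No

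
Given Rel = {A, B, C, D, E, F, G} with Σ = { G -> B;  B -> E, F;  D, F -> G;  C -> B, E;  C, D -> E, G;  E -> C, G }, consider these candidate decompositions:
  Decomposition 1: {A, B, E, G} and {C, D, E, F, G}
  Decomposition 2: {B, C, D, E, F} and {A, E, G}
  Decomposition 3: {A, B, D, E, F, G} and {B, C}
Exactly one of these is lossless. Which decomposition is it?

Decomposition 3

Decomposition 1: common = {E, G}, closure = {B, C, E, F, G} → lossy.
Decomposition 2: common = {E}, closure = {B, C, E, F, G} → lossy.
Decomposition 3: common = {B}, closure = {B, C, E, F, G} → lossless.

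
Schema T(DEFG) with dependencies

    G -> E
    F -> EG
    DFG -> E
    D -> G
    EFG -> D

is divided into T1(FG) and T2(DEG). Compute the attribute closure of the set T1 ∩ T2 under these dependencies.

T1 ∩ T2 = {G}.
G → E applies, adding E
Closure: {EG}.

EG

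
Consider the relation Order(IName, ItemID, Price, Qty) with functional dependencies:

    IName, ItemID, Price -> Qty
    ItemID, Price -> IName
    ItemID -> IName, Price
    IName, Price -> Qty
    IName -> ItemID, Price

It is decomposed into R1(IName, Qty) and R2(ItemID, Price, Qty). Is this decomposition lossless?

Common attributes: R1 ∩ R2 = {Qty}.
No dependency enlarges {Qty}, so (Qty)⁺ = {Qty}.
The closure contains neither all of R1 = {IName, Qty} nor all of R2 = {ItemID, Price, Qty}, so the common attributes are not a superkey of either fragment. The join is lossy.

No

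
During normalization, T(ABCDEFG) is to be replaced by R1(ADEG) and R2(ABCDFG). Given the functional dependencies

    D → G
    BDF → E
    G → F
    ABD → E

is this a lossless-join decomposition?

Common attributes: R1 ∩ R2 = {ADG}.
Closure of {ADG}: G → F applies, adding F. So (ADG)⁺ = {ADFG}.
The closure contains neither all of R1 = {ADEG} nor all of R2 = {ABCDFG}, so the common attributes are not a superkey of either fragment. The join is lossy.

No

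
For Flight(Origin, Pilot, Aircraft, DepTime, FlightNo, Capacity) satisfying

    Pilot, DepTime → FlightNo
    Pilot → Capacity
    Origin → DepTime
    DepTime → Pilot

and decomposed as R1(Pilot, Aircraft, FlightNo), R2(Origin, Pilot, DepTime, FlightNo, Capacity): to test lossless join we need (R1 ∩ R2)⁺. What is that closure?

R1 ∩ R2 = {Pilot, FlightNo}.
Pilot → Capacity applies, adding Capacity
Closure: {Pilot, FlightNo, Capacity}.

Pilot, FlightNo, Capacity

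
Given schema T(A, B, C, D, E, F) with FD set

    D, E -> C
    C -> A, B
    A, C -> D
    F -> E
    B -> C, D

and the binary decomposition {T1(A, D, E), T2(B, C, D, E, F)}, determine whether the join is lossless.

Common attributes: T1 ∩ T2 = {D, E}.
Closure of {D, E}: D, E → C applies, adding C; C → A, B applies, adding A, B. So (D, E)⁺ = {A, B, C, D, E}.
This closure contains every attribute of T1, so T1 ∩ T2 → T1. The join is lossless.

Yes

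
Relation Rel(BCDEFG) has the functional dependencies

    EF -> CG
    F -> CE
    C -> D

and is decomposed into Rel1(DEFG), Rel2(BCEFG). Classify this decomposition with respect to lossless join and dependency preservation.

Lossless test: (EFG)⁺ = {CDEFG}, which contains all of one fragment — lossless.
Dependency preservation: the restricted closure of {C} across the fragments never reaches {D}, so C → D cannot be enforced without a join — not preserved.

lossless but not dependency-preserving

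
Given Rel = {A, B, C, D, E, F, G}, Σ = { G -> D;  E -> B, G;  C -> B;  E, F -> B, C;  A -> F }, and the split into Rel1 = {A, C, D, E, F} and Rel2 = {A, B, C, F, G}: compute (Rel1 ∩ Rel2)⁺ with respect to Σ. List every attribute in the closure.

Rel1 ∩ Rel2 = {A, C, F}.
C → B applies, adding B
Closure: {A, B, C, F}.

A, B, C, F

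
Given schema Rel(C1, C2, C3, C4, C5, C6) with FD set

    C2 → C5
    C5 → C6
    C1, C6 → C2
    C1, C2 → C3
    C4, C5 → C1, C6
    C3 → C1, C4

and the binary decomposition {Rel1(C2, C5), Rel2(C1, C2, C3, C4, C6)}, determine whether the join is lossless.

Yes

Common attributes: Rel1 ∩ Rel2 = {C2}.
Closure of {C2}: C2 → C5 applies, adding C5; C5 → C6 applies, adding C6. So (C2)⁺ = {C2, C5, C6}.
This closure contains every attribute of Rel1, so Rel1 ∩ Rel2 → Rel1. The join is lossless.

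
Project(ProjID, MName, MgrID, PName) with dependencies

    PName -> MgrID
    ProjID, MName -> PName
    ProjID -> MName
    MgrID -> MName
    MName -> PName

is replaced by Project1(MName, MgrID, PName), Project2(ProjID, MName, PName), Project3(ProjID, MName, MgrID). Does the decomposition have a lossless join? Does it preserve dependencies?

Lossless test (chase): Rows 1 and 2 agree on PName; apply PName→MgrID and equate their MgrID entries. Rows 2 and 3 agree on ProjID, MName; apply ProjID, MName→PName and equate their PName entries. Row 2 is now all distinguished symbols — the join is lossless.
Dependency preservation: every FD's attributes lie within a single fragment, so each can be enforced locally — preserved.

lossless and dependency-preserving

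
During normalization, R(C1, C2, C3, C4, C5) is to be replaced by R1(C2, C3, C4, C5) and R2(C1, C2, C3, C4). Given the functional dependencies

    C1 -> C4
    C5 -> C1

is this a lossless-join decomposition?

No

Common attributes: R1 ∩ R2 = {C2, C3, C4}.
No dependency enlarges {C2, C3, C4}, so (C2, C3, C4)⁺ = {C2, C3, C4}.
The closure contains neither all of R1 = {C2, C3, C4, C5} nor all of R2 = {C1, C2, C3, C4}, so the common attributes are not a superkey of either fragment. The join is lossy.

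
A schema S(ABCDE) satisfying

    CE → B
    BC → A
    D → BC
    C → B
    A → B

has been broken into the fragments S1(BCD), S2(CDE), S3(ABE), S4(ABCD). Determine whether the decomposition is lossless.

Chase test. Columns are ABCDE; row i has aⱼ where attribute j ∈ Si, else bᵢⱼ.
Initial tableau (one row per fragment):
  row 1: b11 a2 a3 a4 b15
  row 2: b21 b22 a3 a4 a5
  row 3: a1 a2 b33 b34 a5
  row 4: a1 a2 a3 a4 b45
Rows 1 and 4 agree on BC; apply BC→A and equate their A entries.
Rows 1 and 2 agree on D; apply D→BC and equate their BC entries.
Rows 1 and 2 agree on BC; apply BC→A and equate their A entries.
Row 2 is now all distinguished symbols — the join is lossless.

Yes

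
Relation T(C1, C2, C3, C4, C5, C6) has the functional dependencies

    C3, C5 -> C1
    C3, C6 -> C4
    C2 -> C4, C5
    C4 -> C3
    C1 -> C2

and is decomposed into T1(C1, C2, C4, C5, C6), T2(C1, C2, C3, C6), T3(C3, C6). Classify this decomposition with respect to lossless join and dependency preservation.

Lossless test (chase): Rows 2 and 3 agree on C3, C6; apply C3, C6→C4 and equate their C4 entries. Rows 1 and 2 agree on C2; apply C2→C4, C5 and equate their C4, C5 entries. Rows 1 and 2 agree on C4; apply C4→C3 and equate their C3 entries. Row 1 is now all distinguished symbols — the join is lossless.
Dependency preservation: the restricted closure of {C3, C5} across the fragments never reaches {C1}, so C3, C5 → C1 cannot be enforced without a join — not preserved.

lossless but not dependency-preserving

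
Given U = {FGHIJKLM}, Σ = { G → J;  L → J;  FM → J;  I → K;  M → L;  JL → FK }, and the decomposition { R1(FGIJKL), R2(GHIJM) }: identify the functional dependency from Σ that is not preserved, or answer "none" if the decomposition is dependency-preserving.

Check M → L: no single fragment contains all of {LM}, and the restricted closure of {M} across the fragments never reaches {L}.
G → J is preserved.
L → J is preserved.
FM → J is preserved.
I → K is preserved.
JL → FK is preserved.

M → L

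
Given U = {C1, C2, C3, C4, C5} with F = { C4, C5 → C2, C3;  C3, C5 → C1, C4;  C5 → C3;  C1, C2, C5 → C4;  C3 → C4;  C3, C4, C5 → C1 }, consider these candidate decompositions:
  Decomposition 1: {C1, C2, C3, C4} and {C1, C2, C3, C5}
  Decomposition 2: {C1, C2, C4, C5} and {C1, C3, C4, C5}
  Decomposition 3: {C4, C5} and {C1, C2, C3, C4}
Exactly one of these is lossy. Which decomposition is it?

Decomposition 1: common = {C1, C2, C3}, closure = {C1, C2, C3, C4} → lossless.
Decomposition 2: common = {C1, C4, C5}, closure = {C1, C2, C3, C4, C5} → lossless.
Decomposition 3: common = {C4}, closure = {C4} → lossy.

Decomposition 3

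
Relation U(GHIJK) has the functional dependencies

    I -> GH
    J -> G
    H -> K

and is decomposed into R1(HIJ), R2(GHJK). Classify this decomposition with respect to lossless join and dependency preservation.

Lossless test: (HJ)⁺ = {GHJK}, which contains all of one fragment — lossless.
Dependency preservation: the restricted closure of {I} across the fragments never reaches {GH}, so I → GH cannot be enforced without a join — not preserved.

lossless but not dependency-preserving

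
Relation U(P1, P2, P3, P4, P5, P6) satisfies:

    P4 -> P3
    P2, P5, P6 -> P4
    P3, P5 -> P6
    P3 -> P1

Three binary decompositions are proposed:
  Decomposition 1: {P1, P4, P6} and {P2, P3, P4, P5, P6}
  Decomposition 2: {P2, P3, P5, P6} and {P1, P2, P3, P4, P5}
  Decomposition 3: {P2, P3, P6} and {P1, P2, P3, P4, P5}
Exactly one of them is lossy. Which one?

Decomposition 3

Decomposition 1: common = {P4, P6}, closure = {P1, P3, P4, P6} → lossless.
Decomposition 2: common = {P2, P3, P5}, closure = {P1, P2, P3, P4, P5, P6} → lossless.
Decomposition 3: common = {P2, P3}, closure = {P1, P2, P3} → lossy.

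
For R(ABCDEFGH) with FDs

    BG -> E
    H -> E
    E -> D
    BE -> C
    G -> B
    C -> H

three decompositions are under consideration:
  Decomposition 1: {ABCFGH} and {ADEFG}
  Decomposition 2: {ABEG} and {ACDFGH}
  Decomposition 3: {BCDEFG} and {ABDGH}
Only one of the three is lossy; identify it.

Decomposition 3

Decomposition 1: common = {AFG}, closure = {ABCDEFGH} → lossless.
Decomposition 2: common = {AG}, closure = {ABCDEGH} → lossless.
Decomposition 3: common = {BDG}, closure = {BCDEGH} → lossy.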